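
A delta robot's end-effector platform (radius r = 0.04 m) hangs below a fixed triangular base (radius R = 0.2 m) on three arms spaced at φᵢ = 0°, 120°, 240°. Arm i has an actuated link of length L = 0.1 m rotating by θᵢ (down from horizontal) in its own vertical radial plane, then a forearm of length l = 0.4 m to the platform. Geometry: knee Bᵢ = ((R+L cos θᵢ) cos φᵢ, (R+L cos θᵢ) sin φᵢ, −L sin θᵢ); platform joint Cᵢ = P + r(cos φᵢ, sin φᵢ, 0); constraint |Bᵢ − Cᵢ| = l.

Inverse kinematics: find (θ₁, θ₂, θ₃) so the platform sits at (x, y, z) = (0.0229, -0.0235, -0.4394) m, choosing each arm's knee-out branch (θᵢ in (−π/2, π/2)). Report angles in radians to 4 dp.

arm 1 (φ=0.0°): x'=0.0229, y'=-0.0235
  A=0.1371, B=-0.4394, C=(l²−L²−A²−y'²−z²)/(2L)=-0.3121
  √(A²+B²)=0.4603;  θ1 = -1.2684+2.3159 ≈ 1.0476
φ2=120.0° → target in arm frame (-0.0318, -0.0081)
  A=0.1918, B=-0.4394, C=(l²−L²−A²−y'²−z²)/(2L)=-0.3996
  √(A²+B²)=0.4794;  θ2 = -1.1592+2.5563 ≈ 1.3971
φ3=240.0° → target in arm frame (0.0089, 0.0316)
  A cos θ + B sin θ = C:  0.1511·cos θ + -0.4394·sin θ = -0.3345
  γ=atan2(-0.4394,0.1511)=-1.2396;  ψ=arccos(-0.7199)=2.3744;  θ3=γ+ψ≈1.1349

θ₁ = 1.0476, θ₂ = 1.3971, θ₃ = 1.1349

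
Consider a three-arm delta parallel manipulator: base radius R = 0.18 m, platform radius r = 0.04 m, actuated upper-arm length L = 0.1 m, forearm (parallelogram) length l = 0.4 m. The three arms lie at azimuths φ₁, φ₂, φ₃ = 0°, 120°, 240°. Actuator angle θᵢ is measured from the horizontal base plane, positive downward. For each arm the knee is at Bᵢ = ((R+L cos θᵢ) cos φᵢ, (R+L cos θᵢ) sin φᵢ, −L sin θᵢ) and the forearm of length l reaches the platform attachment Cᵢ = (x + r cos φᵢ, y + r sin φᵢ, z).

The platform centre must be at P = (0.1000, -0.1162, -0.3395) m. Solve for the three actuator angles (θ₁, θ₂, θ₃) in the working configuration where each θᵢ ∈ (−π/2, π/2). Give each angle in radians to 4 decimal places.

arm 1 (φ=0.0°): x'=0.1000, y'=-0.1162
  A cos θ + B sin θ = C:  0.0400·cos θ + -0.3395·sin θ = 0.0982
  γ=atan2(-0.3395,0.0400)=-1.4535;  ψ=arccos(0.2872)=1.2795;  θ1=γ+ψ≈-0.1740
arm 2 (φ=120.0°): x'=-0.1506, y'=-0.0285
  A cos θ + B sin θ = C:  0.2906·cos θ + -0.3395·sin θ = -0.2527
  √(A²+B²)=0.4469;  θ2 = -0.8628+2.1718 ≈ 1.3090
arm 3 (φ=240.0°): x'=0.0506, y'=0.1447
  e−x'=0.0894;  (l²−L²−(e−x')²−y'²−z²)/2L = 0.0291
  θ3 = atan2(B,A) + arccos(C/0.3511) = 0.1745

θ₁ = -0.1740, θ₂ = 1.3090, θ₃ = 0.1745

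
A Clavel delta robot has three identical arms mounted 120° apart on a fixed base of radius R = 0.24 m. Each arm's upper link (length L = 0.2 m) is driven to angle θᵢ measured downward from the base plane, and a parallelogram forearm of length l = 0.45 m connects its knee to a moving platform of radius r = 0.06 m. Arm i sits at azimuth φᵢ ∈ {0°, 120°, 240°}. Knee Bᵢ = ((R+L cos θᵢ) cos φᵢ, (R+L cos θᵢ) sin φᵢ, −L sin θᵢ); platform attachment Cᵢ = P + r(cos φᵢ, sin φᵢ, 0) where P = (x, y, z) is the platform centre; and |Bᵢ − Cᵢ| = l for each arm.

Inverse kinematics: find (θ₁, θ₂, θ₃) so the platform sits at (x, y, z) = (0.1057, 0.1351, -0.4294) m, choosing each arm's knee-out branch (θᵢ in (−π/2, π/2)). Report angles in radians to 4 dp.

φ1=0.0° → target in arm frame (0.1057, 0.1351)
  e−x'=0.0743;  (l²−L²−(e−x')²−y'²−z²)/2L = -0.1141
  θ1 = atan2(B,A) + arccos(C/0.4358) = 0.4364
φ2=120.0° → target in arm frame (0.0642, -0.1591)
  A cos θ + B sin θ = C:  0.1158·cos θ + -0.4294·sin θ = -0.1515
  √(A²+B²)=0.4448;  θ2 = -1.3073+1.9185 ≈ 0.6112
rotate P by −φ3: (-0.1699, 0.0240, -0.4294)
  A=0.3499, B=-0.4294, C=(l²−L²−A²−y'²−z²)/(2L)=-0.3621
  γ=atan2(-0.4294,0.3499)=-0.8871;  ψ=arccos(-0.6538)=2.2834;  θ3=γ+ψ≈1.3963

θ₁ = 0.4364, θ₂ = 0.6112, θ₃ = 1.3963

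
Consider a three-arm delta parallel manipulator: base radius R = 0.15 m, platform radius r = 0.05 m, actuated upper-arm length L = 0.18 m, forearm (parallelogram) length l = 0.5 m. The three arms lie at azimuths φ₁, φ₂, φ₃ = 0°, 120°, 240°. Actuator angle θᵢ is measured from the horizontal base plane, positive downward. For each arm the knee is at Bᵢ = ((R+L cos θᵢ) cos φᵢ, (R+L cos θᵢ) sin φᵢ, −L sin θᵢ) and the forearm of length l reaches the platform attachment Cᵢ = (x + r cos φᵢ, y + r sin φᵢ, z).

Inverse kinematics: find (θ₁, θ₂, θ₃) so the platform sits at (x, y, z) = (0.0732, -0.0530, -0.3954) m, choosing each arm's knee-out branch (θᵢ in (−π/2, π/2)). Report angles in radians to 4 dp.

θ₁ = -0.3489, θ₂ = 0.2620, θ₃ = -0.0874

rotate P by −φ1: (0.0732, -0.0530, -0.3954)
  A=0.0268, B=-0.3954, C=(l²−L²−A²−y'²−z²)/(2L)=0.1604
  θ1 = atan2(B,A) + arccos(C/0.3963) = -0.3489
rotate P by −φ2: (-0.0825, -0.0369, -0.3954)
  A cos θ + B sin θ = C:  0.1825·cos θ + -0.3954·sin θ = 0.0739
  θ2 = atan2(B,A) + arccos(C/0.4355) = 0.2620
φ3=240.0° → target in arm frame (0.0093, 0.0899)
  A=0.0907, B=-0.3954, C=(l²−L²−A²−y'²−z²)/(2L)=0.1249
  γ=atan2(-0.3954,0.0907)=-1.3453;  ψ=arccos(0.3078)=1.2579;  θ3=γ+ψ≈-0.0874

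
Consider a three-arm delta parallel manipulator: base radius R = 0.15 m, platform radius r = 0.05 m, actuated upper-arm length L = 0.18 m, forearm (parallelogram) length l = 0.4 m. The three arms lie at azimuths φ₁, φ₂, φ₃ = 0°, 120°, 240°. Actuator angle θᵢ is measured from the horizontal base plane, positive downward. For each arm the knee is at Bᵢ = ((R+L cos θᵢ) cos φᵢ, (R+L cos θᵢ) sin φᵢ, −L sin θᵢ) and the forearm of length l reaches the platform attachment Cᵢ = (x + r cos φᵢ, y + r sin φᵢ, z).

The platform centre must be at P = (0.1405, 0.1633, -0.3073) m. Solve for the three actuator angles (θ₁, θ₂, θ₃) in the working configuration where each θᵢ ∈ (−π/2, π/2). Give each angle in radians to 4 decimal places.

θ₁ = -0.1746, θ₂ = 0.1747, θ₃ = 1.2217

arm 1 (φ=0.0°): x'=0.1405, y'=0.1633
  A cos θ + B sin θ = C:  -0.0405·cos θ + -0.3073·sin θ = 0.0135
  γ=atan2(-0.3073,-0.0405)=-1.7018;  ψ=arccos(0.0436)=1.5272;  θ1=γ+ψ≈-0.1746
φ2=120.0° → target in arm frame (0.0712, -0.2033)
  A cos θ + B sin θ = C:  0.0288·cos θ + -0.3073·sin θ = -0.0250
  √(A²+B²)=0.3086;  θ2 = -1.4773+1.6519 ≈ 0.1747
rotate P by −φ3: (-0.2117, 0.0400, -0.3073)
  A=0.3117, B=-0.3073, C=(l²−L²−A²−y'²−z²)/(2L)=-0.1822
  θ3 = atan2(B,A) + arccos(C/0.4377) = 1.2217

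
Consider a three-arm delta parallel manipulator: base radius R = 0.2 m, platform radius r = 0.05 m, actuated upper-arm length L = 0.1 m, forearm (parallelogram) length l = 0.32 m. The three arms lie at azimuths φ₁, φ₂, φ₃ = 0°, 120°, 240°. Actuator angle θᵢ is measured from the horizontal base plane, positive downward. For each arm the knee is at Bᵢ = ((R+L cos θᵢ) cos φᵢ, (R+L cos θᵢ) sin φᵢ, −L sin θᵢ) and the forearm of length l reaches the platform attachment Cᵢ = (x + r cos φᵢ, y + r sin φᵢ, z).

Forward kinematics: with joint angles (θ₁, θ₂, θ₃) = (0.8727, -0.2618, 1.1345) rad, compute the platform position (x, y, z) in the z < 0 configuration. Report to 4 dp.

φ1=0.0°: virtual centre (0.2143, 0.0000, -0.0766), radius l
centre 2 = (0.2466·cos120.0°, 0.2466·sin120.0°, 0.0259) = (-0.1233, 0.2136, 0.0259)
centre 3 = (0.1923·cos240.0°, 0.1923·sin240.0°, -0.0906) = (-0.0961, -0.1665, -0.0906)
eliminate P² terms by subtracting sphere 1 from 2 and 3
linear system: -0.6751x+0.4271y = 0.0097−0.2050z; -0.6208x+-0.3330y = -0.0066−-0.0281z
Cramer: x(z) = -0.0008+0.1149z;  y(z) = 0.0214-0.2984z
sphere 1 gives Az²+Bz+C=0 with A=1.1022, B=0.0910, C=-0.0498;  B²−4AC=0.2279;  roots -0.2578, 0.1752;  negative root z = -0.2578
x = -0.0304, y = 0.0983

(-0.0304, 0.0983, -0.2578)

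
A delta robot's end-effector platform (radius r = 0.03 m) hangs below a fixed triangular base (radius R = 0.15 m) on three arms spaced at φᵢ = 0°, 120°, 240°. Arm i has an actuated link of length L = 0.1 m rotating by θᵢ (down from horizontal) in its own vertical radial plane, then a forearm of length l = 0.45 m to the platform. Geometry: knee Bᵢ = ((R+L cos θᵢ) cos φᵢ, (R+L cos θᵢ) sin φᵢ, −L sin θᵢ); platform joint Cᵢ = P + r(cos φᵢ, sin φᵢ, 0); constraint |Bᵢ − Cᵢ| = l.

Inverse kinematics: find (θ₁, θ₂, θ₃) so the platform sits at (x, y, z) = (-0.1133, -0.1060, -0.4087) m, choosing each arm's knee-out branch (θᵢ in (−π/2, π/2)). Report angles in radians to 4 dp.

θ₁ = 0.9600, θ₂ = 0.6106, θ₃ = -0.3492

arm 1 (φ=0.0°): x'=-0.1133, y'=-0.1060
  e−x'=0.2333;  (l²−L²−(e−x')²−y'²−z²)/2L = -0.2010
  γ=atan2(-0.4087,0.2333)=-1.0521;  ψ=arccos(-0.4271)=2.0121;  θ1=γ+ψ≈0.9600
rotate P by −φ2: (-0.0351, 0.1511, -0.4087)
  e−x'=0.1551;  (l²−L²−(e−x')²−y'²−z²)/2L = -0.1072
  √(A²+B²)=0.4372;  θ2 = -1.2080+1.8186 ≈ 0.6106
φ3=240.0° → target in arm frame (0.1484, -0.0451)
  e−x'=-0.0284;  (l²−L²−(e−x')²−y'²−z²)/2L = 0.1131
  θ3 = atan2(B,A) + arccos(C/0.4097) = -0.3492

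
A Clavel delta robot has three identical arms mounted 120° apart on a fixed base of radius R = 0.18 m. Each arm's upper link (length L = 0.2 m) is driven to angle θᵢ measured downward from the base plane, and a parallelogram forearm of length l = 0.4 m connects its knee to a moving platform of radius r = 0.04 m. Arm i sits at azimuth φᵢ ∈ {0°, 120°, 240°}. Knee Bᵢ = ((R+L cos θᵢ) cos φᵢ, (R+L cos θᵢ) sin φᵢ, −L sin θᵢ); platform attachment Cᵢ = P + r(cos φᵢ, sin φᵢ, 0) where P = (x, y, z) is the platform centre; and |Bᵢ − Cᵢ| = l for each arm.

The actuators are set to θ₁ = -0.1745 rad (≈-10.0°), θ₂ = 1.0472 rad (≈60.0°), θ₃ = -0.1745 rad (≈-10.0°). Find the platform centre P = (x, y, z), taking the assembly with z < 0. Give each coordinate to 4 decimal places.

centre 1 = (0.3370·cos0.0°, 0.3370·sin0.0°, 0.0347) = (0.3370, 0.0000, 0.0347)
φ2=120.0°: virtual centre (-0.1200, 0.2078, -0.1732), radius l
arm 3 at φ=240.0°: ρ3 = 0.3370;  centre 3 = (-0.1685, -0.2918, 0.0347)
subtract pairs → two planes through P
[-0.9139 0.4157 -0.4159]·P = -0.0271;  [-1.0109 -0.5836 0.0000]·P = 0.0000
Cramer: x(z) = 0.0166-0.2545z;  y(z) = -0.0288+0.4408z
sphere 1 gives Az²+Bz+C=0 with A=1.2591, B=0.0682, C=-0.0553;  B²−4AC=0.2834;  roots -0.2385, 0.1843;  negative root z = -0.2385
x = 0.0773, y = -0.1339

(0.0773, -0.1339, -0.2385)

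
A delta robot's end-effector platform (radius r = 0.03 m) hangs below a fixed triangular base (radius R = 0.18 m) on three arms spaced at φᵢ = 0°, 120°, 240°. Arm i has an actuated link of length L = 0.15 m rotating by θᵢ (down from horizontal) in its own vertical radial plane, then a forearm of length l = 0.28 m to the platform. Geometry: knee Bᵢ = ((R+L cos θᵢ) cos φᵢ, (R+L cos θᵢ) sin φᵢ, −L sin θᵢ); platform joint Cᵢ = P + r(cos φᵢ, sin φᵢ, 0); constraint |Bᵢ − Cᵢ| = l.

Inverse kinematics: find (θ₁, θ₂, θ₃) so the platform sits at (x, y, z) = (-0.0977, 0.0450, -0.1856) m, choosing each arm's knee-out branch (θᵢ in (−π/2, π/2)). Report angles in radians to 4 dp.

θ₁ = 1.3962, θ₂ = 0.0873, θ₃ = 0.7855

φ1=0.0° → target in arm frame (-0.0977, 0.0450)
  e−x'=0.2477;  (l²−L²−(e−x')²−y'²−z²)/2L = -0.1398
  θ1 = atan2(B,A) + arccos(C/0.3095) = 1.3962
arm 2 (φ=120.0°): x'=0.0878, y'=0.0621
  A=0.0622, B=-0.1856, C=(l²−L²−A²−y'²−z²)/(2L)=0.0458
  θ2 = atan2(B,A) + arccos(C/0.1957) = 0.0873
φ3=240.0° → target in arm frame (0.0099, -0.1071)
  A=0.1401, B=-0.1856, C=(l²−L²−A²−y'²−z²)/(2L)=-0.0322
  √(A²+B²)=0.2326;  θ3 = -0.9241+1.7096 ≈ 0.7855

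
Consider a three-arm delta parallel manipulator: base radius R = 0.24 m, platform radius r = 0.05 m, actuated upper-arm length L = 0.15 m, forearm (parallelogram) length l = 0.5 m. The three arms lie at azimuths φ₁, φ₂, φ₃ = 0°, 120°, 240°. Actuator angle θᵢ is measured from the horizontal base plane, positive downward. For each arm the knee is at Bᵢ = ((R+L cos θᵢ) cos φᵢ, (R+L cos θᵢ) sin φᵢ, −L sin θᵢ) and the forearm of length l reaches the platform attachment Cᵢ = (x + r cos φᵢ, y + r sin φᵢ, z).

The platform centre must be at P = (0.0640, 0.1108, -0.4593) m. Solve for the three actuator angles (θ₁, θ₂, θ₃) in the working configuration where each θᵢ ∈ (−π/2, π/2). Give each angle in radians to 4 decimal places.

θ₁ = 0.3491, θ₂ = 0.3493, θ₃ = 1.1344

φ1=0.0° → target in arm frame (0.0640, 0.1108)
  A=0.1260, B=-0.4593, C=(l²−L²−A²−y'²−z²)/(2L)=-0.0387
  γ=atan2(-0.4593,0.1260)=-1.3031;  ψ=arccos(-0.0813)=1.6521;  θ1=γ+ψ≈0.3491
arm 2 (φ=120.0°): x'=0.0640, y'=-0.1108
  A cos θ + B sin θ = C:  0.1260·cos θ + -0.4593·sin θ = -0.0388
  θ2 = atan2(B,A) + arccos(C/0.4763) = 0.3493
arm 3 (φ=240.0°): x'=-0.1280, y'=0.0000
  A cos θ + B sin θ = C:  0.3180·cos θ + -0.4593·sin θ = -0.2818
  θ3 = atan2(B,A) + arccos(C/0.5586) = 1.1344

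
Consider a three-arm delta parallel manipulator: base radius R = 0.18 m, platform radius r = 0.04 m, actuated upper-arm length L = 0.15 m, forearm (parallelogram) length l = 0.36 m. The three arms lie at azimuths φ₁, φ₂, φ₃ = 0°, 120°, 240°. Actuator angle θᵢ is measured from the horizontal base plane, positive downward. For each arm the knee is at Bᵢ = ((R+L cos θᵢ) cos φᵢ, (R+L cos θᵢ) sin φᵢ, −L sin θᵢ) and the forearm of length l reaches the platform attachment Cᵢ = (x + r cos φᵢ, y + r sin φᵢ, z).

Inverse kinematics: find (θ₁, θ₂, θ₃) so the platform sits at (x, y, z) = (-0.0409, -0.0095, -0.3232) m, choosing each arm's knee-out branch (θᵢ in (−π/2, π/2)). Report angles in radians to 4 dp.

arm 1 (φ=0.0°): x'=-0.0409, y'=-0.0095
  A cos θ + B sin θ = C:  0.1809·cos θ + -0.3232·sin θ = -0.1006
  √(A²+B²)=0.3704;  θ1 = -1.0605+1.8458 ≈ 0.7853
φ2=120.0° → target in arm frame (0.0122, 0.0402)
  A cos θ + B sin θ = C:  0.1278·cos θ + -0.3232·sin θ = -0.0510
  θ2 = atan2(B,A) + arccos(C/0.3475) = 0.5238
arm 3 (φ=240.0°): x'=0.0287, y'=-0.0307
  A=0.1113, B=-0.3232, C=(l²−L²−A²−y'²−z²)/(2L)=-0.0356
  √(A²+B²)=0.3418;  θ3 = -1.2391+1.6752 ≈ 0.4362

θ₁ = 0.7853, θ₂ = 0.5238, θ₃ = 0.4362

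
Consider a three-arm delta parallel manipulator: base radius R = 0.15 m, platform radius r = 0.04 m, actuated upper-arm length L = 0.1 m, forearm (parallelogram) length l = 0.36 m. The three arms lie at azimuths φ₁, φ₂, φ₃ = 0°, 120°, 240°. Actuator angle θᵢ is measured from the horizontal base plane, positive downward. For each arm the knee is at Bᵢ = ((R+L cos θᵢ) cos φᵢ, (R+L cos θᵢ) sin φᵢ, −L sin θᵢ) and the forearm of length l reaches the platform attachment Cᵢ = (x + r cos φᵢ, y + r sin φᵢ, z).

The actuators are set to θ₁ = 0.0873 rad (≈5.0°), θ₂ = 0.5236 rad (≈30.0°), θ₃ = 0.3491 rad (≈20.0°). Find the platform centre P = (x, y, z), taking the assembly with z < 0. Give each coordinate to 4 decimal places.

centre 1 = (0.2096·cos0.0°, 0.2096·sin0.0°, -0.0087) = (0.2096, 0.0000, -0.0087)
arm 2 at φ=120.0°: ρ2 = 0.1966;  centre 2 = (-0.0983, 0.1703, -0.0500)
arm 3 at φ=240.0°: ρ3 = 0.2040;  centre 3 = (-0.1020, -0.1766, -0.0342)
eliminate P² terms by subtracting sphere 1 from 2 and 3
linear system: -0.6158x+0.3405y = -0.0029−-0.0826z; -0.6232x+-0.3533y = -0.0012−-0.0510z
det = 0.4298;  x = 0.0033+-0.1083z,  y = -0.0024+0.0467z
quadratic in z: (1.0139)z²+(0.0619)z+(-0.0870)=0, √Δ=0.5971 → z ∈ {-0.3250, 0.2639}; z = -0.3250 (taking z<0)
x = 0.0385, y = -0.0175

(0.0385, -0.0175, -0.3250)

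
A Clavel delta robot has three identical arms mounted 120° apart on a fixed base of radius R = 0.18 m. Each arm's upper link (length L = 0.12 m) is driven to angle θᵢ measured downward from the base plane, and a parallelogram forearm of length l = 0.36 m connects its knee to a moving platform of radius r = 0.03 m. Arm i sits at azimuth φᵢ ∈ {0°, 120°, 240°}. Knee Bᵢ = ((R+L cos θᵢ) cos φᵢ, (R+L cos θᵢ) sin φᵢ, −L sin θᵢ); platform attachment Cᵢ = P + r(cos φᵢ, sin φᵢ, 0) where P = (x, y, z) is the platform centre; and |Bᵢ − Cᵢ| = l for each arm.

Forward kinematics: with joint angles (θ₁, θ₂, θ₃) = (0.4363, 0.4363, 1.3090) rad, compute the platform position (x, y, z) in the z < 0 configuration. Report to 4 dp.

φ1=0.0°: virtual centre (0.2588, 0.0000, -0.0507), radius l
φ2=120.0°: virtual centre (-0.1294, 0.2241, -0.0507), radius l
O3 = (0.1811·cos240.0°, 0.1811·sin240.0°, -0.1159) = (-0.0905, -0.1568, -0.1159)
subtract pairs → two planes through P
linear system: -0.7763x+0.4482y = 0.0000−0.0000z; -0.6986x+-0.3136y = -0.0233−-0.1304z
Cramer: x(z) = 0.0188-0.1050z;  y(z) = 0.0325-0.1819z
into |P−O₁|² = l²: 1.0441z² + 0.1400z + -0.0684 = 0;  Δ = 0.3052;  z = -0.3316 or 0.1975 → z<0 root = -0.3316
x = 0.0536, y = 0.0928

(0.0536, 0.0928, -0.3316)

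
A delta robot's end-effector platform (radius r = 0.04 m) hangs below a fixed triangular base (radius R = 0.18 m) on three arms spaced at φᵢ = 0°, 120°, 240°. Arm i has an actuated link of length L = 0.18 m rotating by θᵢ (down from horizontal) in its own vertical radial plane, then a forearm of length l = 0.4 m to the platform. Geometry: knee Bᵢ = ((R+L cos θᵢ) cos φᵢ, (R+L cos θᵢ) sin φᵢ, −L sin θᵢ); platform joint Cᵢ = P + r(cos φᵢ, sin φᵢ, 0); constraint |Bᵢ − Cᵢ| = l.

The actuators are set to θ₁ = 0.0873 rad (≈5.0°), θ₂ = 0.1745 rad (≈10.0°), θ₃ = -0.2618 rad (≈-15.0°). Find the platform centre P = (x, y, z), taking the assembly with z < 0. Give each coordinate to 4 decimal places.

centre 1 = (0.3193·cos0.0°, 0.3193·sin0.0°, -0.0157) = (0.3193, 0.0000, -0.0157)
arm 2 at φ=120.0°: e+L cos θ2 = 0.3173;  centre 2 = (-0.1586, 0.2748, -0.0313)
arm 3 at φ=240.0°: e+L cos θ3 = 0.3139;  centre 3 = (-0.1569, -0.2718, 0.0466)
|centre ₂|²−|centre ₁|² = -0.0006;  |centre ₃|²−|centre ₁|² = -0.0015
plane₁₂: -0.9559x+0.5495y+-0.0311z = -0.0006
det = 1.0431;  x = 0.0011+0.0494z,  y = 0.0009+0.1426z
quadratic in z: (1.0228)z²+(0.0002)z+(-0.0585)=0, √Δ=0.4892 → z ∈ {-0.2392, 0.2391}; z = -0.2392 (taking z<0)
x = -0.0107, y = -0.0332

(-0.0107, -0.0332, -0.2392)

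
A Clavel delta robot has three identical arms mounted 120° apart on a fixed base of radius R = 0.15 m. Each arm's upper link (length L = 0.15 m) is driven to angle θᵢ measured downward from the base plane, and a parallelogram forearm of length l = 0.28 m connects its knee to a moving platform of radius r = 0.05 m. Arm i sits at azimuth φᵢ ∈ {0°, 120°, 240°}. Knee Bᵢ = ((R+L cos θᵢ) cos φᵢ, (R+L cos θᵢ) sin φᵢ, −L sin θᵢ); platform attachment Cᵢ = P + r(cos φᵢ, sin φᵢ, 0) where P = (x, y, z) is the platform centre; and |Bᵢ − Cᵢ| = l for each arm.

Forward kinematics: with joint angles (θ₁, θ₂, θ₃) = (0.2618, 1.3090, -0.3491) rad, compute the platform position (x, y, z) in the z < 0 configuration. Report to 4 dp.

(0.0380, -0.1373, -0.1682)

O1 = (0.2449·cos0.0°, 0.2449·sin0.0°, -0.0388) = (0.2449, 0.0000, -0.0388)
φ2=120.0°: virtual centre (-0.0694, 0.1202, -0.1449), radius l
O3 = (0.2410·cos240.0°, 0.2410·sin240.0°, 0.0513) = (-0.1205, -0.2087, 0.0513)
subtract pairs → two planes through P
linear system: -0.6286x+0.2404y = -0.0212−-0.2121z; -0.7307x+-0.4173y = -0.0008−0.1803z
det = 0.4380;  x = 0.0206+-0.1032z,  y = -0.0343+0.6126z
into |P−O₁|² = l²: 1.3859z² + 0.0819z + -0.0254 = 0;  Δ = 0.1477;  z = -0.1682 or 0.1091 → z<0 root = -0.1682
x = 0.0380, y = -0.1373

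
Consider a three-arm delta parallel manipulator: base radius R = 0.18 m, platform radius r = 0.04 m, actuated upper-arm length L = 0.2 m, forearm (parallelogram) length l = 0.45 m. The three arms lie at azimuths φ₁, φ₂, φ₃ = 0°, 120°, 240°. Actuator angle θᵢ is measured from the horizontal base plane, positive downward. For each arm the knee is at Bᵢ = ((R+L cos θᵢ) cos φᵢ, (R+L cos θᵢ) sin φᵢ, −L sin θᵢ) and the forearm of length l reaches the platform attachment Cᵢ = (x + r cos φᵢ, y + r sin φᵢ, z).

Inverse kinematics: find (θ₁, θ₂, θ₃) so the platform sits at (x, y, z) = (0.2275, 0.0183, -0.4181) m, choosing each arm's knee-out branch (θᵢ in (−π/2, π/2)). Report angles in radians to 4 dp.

θ₁ = -0.0872, θ₂ = 1.1348, θ₃ = 1.2218

rotate P by −φ1: (0.2275, 0.0183, -0.4181)
  A cos θ + B sin θ = C:  -0.0875·cos θ + -0.4181·sin θ = -0.0507
  θ1 = atan2(B,A) + arccos(C/0.4272) = -0.0872
rotate P by −φ2: (-0.0979, -0.2062, -0.4181)
  e−x'=0.2379;  (l²−L²−(e−x')²−y'²−z²)/2L = -0.2785
  θ2 = atan2(B,A) + arccos(C/0.4810) = 1.1348
arm 3 (φ=240.0°): x'=-0.1296, y'=0.1879
  A cos θ + B sin θ = C:  0.2696·cos θ + -0.4181·sin θ = -0.3007
  √(A²+B²)=0.4975;  θ3 = -0.9981+2.2199 ≈ 1.2218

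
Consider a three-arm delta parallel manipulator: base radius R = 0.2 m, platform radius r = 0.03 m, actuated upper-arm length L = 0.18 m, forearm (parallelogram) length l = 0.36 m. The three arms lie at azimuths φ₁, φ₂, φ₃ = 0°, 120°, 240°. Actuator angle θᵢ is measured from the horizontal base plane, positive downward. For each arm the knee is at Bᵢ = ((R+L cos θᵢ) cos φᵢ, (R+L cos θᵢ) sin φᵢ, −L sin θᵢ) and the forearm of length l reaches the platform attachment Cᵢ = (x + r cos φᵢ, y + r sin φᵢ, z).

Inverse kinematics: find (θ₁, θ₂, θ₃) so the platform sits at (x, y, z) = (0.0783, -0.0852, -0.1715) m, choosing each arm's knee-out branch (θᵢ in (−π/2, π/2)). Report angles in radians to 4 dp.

θ₁ = -0.3487, θ₂ = 1.1344, θ₃ = 0.1745

φ1=0.0° → target in arm frame (0.0783, -0.0852)
  A=0.0917, B=-0.1715, C=(l²−L²−A²−y'²−z²)/(2L)=0.1448
  √(A²+B²)=0.1945;  θ1 = -1.0798+0.7311 ≈ -0.3487
φ2=120.0° → target in arm frame (-0.1129, -0.0252)
  A=0.2829, B=-0.1715, C=(l²−L²−A²−y'²−z²)/(2L)=-0.0358
  √(A²+B²)=0.3309;  θ2 = -0.5449+1.6793 ≈ 1.1344
rotate P by −φ3: (0.0346, 0.1104, -0.1715)
  A cos θ + B sin θ = C:  0.1354·cos θ + -0.1715·sin θ = 0.1035
  √(A²+B²)=0.2185;  θ3 = -0.9026+1.0771 ≈ 0.1745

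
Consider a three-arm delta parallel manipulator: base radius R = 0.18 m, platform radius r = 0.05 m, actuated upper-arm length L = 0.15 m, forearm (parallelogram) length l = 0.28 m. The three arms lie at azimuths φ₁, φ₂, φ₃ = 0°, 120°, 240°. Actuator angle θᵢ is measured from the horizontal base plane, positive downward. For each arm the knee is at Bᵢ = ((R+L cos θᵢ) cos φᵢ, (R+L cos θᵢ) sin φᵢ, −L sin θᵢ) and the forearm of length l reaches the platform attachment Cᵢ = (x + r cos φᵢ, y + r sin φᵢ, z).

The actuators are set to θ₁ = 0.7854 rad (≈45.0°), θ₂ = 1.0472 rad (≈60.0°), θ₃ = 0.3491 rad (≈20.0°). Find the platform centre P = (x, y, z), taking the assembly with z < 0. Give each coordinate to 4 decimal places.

(-0.0056, -0.0646, -0.2319)

φ1=0.0°: virtual centre (0.2361, 0.0000, -0.1061), radius l
arm 2 at φ=120.0°: e+L cos θ2 = 0.2050;  S2 = (-0.1025, 0.1775, -0.1299)
φ3=240.0°: virtual centre (-0.1355, -0.2347, -0.0513), radius l
eliminate P² terms by subtracting sphere 1 from 2 and 3
linear system: -0.6771x+0.3551y = -0.0081−-0.0477z; -0.7431x+-0.4693y = 0.0091−0.1095z
det = 0.5816;  x = 0.0010+0.0284z,  y = -0.0209+0.1884z
into |P−S₁|² = l²: 1.0363z² + 0.1909z + -0.0114 = 0;  Δ = 0.0839;  z = -0.2319 or 0.0476 → z<0 root = -0.2319
x = -0.0056, y = -0.0646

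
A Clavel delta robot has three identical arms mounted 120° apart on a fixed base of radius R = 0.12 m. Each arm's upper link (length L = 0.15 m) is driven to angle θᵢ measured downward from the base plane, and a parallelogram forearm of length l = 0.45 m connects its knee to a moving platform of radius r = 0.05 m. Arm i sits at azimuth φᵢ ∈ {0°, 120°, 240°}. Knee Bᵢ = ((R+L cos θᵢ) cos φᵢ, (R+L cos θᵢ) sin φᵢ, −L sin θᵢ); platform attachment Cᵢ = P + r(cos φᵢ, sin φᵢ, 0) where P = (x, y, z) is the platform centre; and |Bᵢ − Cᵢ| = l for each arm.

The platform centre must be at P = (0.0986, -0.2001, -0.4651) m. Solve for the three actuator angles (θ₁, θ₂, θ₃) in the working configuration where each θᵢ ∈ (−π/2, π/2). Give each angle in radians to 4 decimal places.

φ1=0.0° → target in arm frame (0.0986, -0.2001)
  A=-0.0286, B=-0.4651, C=(l²−L²−A²−y'²−z²)/(2L)=-0.2573
  θ1 = atan2(B,A) + arccos(C/0.4660) = 0.5234
φ2=120.0° → target in arm frame (-0.2226, 0.0147)
  e−x'=0.2926;  (l²−L²−(e−x')²−y'²−z²)/2L = -0.4071
  γ=atan2(-0.4651,0.2926)=-1.0093;  ψ=arccos(-0.7410)=2.4053;  θ2=γ+ψ≈1.3960
rotate P by −φ3: (0.1240, 0.1854, -0.4651)
  A=-0.0540, B=-0.4651, C=(l²−L²−A²−y'²−z²)/(2L)=-0.2454
  √(A²+B²)=0.4682;  θ3 = -1.6864+2.1225 ≈ 0.4361

θ₁ = 0.5234, θ₂ = 1.3960, θ₃ = 0.4361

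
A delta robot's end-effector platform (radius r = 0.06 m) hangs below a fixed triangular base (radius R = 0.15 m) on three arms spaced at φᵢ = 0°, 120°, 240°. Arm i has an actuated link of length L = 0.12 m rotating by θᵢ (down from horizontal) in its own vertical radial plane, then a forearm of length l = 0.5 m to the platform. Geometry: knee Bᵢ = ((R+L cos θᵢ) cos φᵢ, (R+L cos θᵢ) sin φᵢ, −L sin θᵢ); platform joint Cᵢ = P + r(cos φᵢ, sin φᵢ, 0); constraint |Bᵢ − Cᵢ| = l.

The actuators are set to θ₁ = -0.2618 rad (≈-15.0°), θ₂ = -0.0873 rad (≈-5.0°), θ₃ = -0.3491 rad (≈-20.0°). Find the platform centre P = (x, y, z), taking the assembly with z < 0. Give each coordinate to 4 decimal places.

(0.0069, -0.0347, -0.4263)

S1 = (0.2059·cos0.0°, 0.2059·sin0.0°, 0.0311) = (0.2059, 0.0000, 0.0311)
arm 2 at φ=120.0°: ρ2 = 0.2095;  S2 = (-0.1048, 0.1815, 0.0105)
arm 3 at φ=240.0°: ρ3 = 0.2028;  S3 = (-0.1014, -0.1756, 0.0410)
eliminate P² terms by subtracting sphere 1 from 2 and 3
[-0.6214 0.3629 -0.0412]·P = 0.0007;  [-0.6146 -0.3512 0.0200]·P = -0.0006
det = 0.4413;  x = -0.0001+-0.0164z,  y = 0.0017+0.0855z
quadratic in z: (1.0076)z²+(-0.0551)z+(-0.2066)=0, √Δ=0.9142 → z ∈ {-0.4263, 0.4810}; z = -0.4263 (taking z<0)
x = 0.0069, y = -0.0347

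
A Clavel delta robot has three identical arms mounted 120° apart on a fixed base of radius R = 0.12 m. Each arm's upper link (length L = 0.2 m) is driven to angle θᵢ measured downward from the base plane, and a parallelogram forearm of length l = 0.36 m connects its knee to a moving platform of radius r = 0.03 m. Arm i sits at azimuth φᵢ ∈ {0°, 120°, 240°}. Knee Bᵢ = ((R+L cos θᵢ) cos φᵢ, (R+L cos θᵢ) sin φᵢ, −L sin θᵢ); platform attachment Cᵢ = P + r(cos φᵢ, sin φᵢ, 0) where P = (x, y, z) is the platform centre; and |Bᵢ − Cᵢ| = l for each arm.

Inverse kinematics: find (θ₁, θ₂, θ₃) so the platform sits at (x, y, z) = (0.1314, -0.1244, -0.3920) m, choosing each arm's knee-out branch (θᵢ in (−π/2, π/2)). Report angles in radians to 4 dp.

θ₁ = 0.4362, θ₂ = 1.3963, θ₃ = 0.7857

arm 1 (φ=0.0°): x'=0.1314, y'=-0.1244
  A=-0.0414, B=-0.3920, C=(l²−L²−A²−y'²−z²)/(2L)=-0.2031
  √(A²+B²)=0.3942;  θ1 = -1.6760+2.1122 ≈ 0.4362
rotate P by −φ2: (-0.1734, -0.0516, -0.3920)
  e−x'=0.2634;  (l²−L²−(e−x')²−y'²−z²)/2L = -0.3403
  √(A²+B²)=0.4723;  θ2 = -0.9791+2.3754 ≈ 1.3963
rotate P by −φ3: (0.0420, 0.1760, -0.3920)
  A=0.0480, B=-0.3920, C=(l²−L²−A²−y'²−z²)/(2L)=-0.2433
  γ=atan2(-0.3920,0.0480)=-1.4490;  ψ=arccos(-0.6162)=2.2347;  θ3=γ+ψ≈0.7857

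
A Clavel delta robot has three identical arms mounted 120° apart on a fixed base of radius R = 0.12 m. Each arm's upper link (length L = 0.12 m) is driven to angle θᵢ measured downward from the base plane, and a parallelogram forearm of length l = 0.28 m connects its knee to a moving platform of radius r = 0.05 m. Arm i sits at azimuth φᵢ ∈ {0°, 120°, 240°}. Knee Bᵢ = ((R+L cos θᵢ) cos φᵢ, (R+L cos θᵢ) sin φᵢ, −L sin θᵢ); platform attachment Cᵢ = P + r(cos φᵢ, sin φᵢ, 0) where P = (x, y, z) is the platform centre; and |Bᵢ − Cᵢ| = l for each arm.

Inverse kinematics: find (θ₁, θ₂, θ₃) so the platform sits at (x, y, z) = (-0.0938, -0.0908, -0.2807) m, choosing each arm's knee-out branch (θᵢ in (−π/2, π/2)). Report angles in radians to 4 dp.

θ₁ = 1.2219, θ₂ = 0.9599, θ₃ = 0.0874

rotate P by −φ1: (-0.0938, -0.0908, -0.2807)
  e−x'=0.1638;  (l²−L²−(e−x')²−y'²−z²)/2L = -0.2078
  √(A²+B²)=0.3250;  θ1 = -1.0426+2.2644 ≈ 1.2219
rotate P by −φ2: (-0.0317, 0.1266, -0.2807)
  e−x'=0.1017;  (l²−L²−(e−x')²−y'²−z²)/2L = -0.1716
  θ2 = atan2(B,A) + arccos(C/0.2986) = 0.9599
rotate P by −φ3: (0.1255, -0.0358, -0.2807)
  A=-0.0555, B=-0.2807, C=(l²−L²−A²−y'²−z²)/(2L)=-0.0798
  θ3 = atan2(B,A) + arccos(C/0.2861) = 0.0874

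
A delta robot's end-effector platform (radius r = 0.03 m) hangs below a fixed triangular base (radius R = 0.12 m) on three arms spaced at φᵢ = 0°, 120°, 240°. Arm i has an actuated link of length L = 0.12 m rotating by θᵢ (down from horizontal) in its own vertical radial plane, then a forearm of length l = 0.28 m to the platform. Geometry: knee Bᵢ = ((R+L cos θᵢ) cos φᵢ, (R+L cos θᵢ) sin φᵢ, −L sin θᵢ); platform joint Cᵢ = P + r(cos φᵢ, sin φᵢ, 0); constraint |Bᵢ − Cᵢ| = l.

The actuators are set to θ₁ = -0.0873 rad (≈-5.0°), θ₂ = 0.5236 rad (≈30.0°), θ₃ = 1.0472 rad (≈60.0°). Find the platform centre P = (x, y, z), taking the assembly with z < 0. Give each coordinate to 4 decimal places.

O1 = (0.2095·cos0.0°, 0.2095·sin0.0°, 0.0105) = (0.2095, 0.0000, 0.0105)
arm 2 at φ=120.0°: e+L cos θ2 = 0.1939;  O2 = (-0.0970, 0.1679, -0.0600)
O3 = (0.1500·cos240.0°, 0.1500·sin240.0°, -0.1039) = (-0.0750, -0.1299, -0.1039)
subtract pairs → two planes through P
linear system: -0.6130x+0.3359y = -0.0028−-0.1409z; -0.5691x+-0.2598y = -0.0107−-0.2288z
det = 0.3504;  x = 0.0124+-0.3238z,  y = 0.0142+-0.1713z
into |P−O₁|² = l²: 1.1342z² + 0.1019z + -0.0392 = 0;  Δ = 0.1883;  z = -0.2362 or 0.1464 → z<0 root = -0.2362
x = 0.0888, y = 0.0547

(0.0888, 0.0547, -0.2362)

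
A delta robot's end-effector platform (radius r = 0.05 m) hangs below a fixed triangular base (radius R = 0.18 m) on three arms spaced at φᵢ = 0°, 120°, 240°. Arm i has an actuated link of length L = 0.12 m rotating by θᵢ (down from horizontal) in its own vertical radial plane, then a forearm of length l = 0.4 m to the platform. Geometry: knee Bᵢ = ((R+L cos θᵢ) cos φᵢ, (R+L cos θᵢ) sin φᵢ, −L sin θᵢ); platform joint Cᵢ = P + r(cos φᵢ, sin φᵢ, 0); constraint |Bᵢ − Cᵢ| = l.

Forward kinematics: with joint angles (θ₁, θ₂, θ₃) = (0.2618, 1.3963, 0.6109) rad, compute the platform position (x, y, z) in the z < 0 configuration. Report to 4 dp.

arm 1 at φ=0.0°: e+L cos θ1 = 0.2459;  S1 = (0.2459, 0.0000, -0.0311)
S2 = (0.1508·cos120.0°, 0.1508·sin120.0°, -0.1182) = (-0.0754, 0.1306, -0.1182)
φ3=240.0°: virtual centre (-0.1141, -0.1977, -0.0688), radius l
|S₂|²−|S₁|² = -0.0247;  |S₃|²−|S₁|² = -0.0046
plane₁₂: -0.6427x+0.2613y+-0.1742z = -0.0247
Cramer: x(z) = 0.0248-0.2004z;  y(z) = -0.0336+0.1739z
into |P−S₁|² = l²: 1.0704z² + 0.1391z + -0.1090 = 0;  Δ = 0.4861;  z = -0.3906 or 0.2607 → z<0 root = -0.3906
x = 0.1031, y = -0.1015

(0.1031, -0.1015, -0.3906)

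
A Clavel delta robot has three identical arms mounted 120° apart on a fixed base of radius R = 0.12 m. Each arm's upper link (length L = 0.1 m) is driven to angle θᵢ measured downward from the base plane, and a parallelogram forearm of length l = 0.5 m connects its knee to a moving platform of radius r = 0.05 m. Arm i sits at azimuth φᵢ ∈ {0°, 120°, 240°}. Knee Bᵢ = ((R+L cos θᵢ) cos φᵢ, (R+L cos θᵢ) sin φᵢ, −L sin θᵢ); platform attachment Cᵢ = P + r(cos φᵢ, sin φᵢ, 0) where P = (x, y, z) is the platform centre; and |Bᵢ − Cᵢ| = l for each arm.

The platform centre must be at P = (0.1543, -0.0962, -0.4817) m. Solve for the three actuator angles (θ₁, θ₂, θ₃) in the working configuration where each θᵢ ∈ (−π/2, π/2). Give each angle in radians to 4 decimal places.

θ₁ = -0.0873, θ₂ = 0.9597, θ₃ = 0.4362

rotate P by −φ1: (0.1543, -0.0962, -0.4817)
  A=-0.0843, B=-0.4817, C=(l²−L²−A²−y'²−z²)/(2L)=-0.0420
  γ=atan2(-0.4817,-0.0843)=-1.7440;  ψ=arccos(-0.0858)=1.6567;  θ1=γ+ψ≈-0.0873
rotate P by −φ2: (-0.1605, -0.0855, -0.4817)
  A cos θ + B sin θ = C:  0.2305·cos θ + -0.4817·sin θ = -0.2623
  θ2 = atan2(B,A) + arccos(C/0.5340) = 0.9597
arm 3 (φ=240.0°): x'=0.0062, y'=0.1817
  A=0.0638, B=-0.4817, C=(l²−L²−A²−y'²−z²)/(2L)=-0.1457
  √(A²+B²)=0.4859;  θ3 = -1.4390+1.8753 ≈ 0.4362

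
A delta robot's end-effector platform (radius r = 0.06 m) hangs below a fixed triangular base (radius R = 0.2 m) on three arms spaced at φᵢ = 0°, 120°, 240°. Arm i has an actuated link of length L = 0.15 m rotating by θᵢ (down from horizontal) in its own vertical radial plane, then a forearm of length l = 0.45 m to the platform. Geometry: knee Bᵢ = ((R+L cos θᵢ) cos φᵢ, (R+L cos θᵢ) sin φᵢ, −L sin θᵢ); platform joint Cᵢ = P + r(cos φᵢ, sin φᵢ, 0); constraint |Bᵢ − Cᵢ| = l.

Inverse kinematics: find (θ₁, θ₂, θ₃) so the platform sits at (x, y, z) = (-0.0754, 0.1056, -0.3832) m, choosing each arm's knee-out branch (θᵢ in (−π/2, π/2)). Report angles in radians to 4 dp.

arm 1 (φ=0.0°): x'=-0.0754, y'=0.1056
  A=0.2154, B=-0.3832, C=(l²−L²−A²−y'²−z²)/(2L)=-0.0813
  θ1 = atan2(B,A) + arccos(C/0.4396) = 0.6981
rotate P by −φ2: (0.1292, 0.0125, -0.3832)
  e−x'=0.0108;  (l²−L²−(e−x')²−y'²−z²)/2L = 0.1096
  θ2 = atan2(B,A) + arccos(C/0.3834) = -0.2617
rotate P by −φ3: (-0.0538, -0.1181, -0.3832)
  A=0.1938, B=-0.3832, C=(l²−L²−A²−y'²−z²)/(2L)=-0.0611
  γ=atan2(-0.3832,0.1938)=-1.1027;  ψ=arccos(-0.1423)=1.7136;  θ3=γ+ψ≈0.6109

θ₁ = 0.6981, θ₂ = -0.2617, θ₃ = 0.6109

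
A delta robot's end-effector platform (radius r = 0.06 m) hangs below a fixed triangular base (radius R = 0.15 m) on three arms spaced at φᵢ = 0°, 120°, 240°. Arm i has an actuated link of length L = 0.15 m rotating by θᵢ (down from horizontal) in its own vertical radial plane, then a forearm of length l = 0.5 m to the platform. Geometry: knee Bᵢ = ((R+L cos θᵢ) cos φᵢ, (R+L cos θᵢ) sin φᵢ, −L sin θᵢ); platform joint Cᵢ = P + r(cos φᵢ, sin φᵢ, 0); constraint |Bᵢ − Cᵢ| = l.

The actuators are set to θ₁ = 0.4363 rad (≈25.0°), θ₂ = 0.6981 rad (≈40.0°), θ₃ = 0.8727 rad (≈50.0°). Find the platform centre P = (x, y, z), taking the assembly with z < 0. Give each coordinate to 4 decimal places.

φ1=0.0°: virtual centre (0.2259, 0.0000, -0.0634), radius l
arm 2 at φ=120.0°: ρ2 = 0.2049;  centre 2 = (-0.1025, 0.1775, -0.0964)
arm 3 at φ=240.0°: ρ3 = 0.1864;  centre 3 = (-0.0932, -0.1614, -0.1149)
|centre ₂|²−|centre ₁|² = -0.0038;  |centre ₃|²−|centre ₁|² = -0.0071
plane₁₂: -0.6568x+0.3549y+-0.0661z = -0.0038
Cramer: x(z) = 0.0085-0.1320z;  y(z) = 0.0051-0.0582z
quadratic in z: (1.0208)z²+(0.1836)z+(-0.1987)=0, √Δ=0.9192 → z ∈ {-0.5402, 0.3603}; z = -0.5402 (taking z<0)
x = 0.0798, y = 0.0366

(0.0798, 0.0366, -0.5402)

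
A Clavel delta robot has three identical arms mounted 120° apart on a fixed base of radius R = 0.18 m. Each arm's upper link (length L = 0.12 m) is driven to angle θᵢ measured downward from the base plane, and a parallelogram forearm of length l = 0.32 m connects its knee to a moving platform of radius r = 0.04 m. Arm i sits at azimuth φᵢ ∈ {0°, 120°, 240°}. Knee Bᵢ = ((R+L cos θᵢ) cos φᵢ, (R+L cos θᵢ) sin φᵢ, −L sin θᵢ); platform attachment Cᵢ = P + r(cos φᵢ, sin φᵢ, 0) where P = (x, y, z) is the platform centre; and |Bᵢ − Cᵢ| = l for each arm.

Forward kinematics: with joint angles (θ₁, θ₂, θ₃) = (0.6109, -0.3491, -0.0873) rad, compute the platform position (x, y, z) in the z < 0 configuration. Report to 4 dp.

(-0.0566, 0.0116, -0.1925)

φ1=0.0°: virtual centre (0.2383, 0.0000, -0.0688), radius l
O2 = (0.2528·cos120.0°, 0.2528·sin120.0°, 0.0410) = (-0.1264, 0.2189, 0.0410)
arm 3 at φ=240.0°: (R−r)+L cos θ3 = 0.2595;  O3 = (-0.1298, -0.2248, 0.0105)
subtract pairs → two planes through P
linear system: -0.7294x+0.4378y = 0.0041−0.2198z; -0.7361x+-0.4495y = 0.0059−0.1586z
Cramer: x(z) = -0.0068+0.2587z;  y(z) = -0.0021-0.0709z
into |P−O₁|² = l²: 1.0720z² + 0.0111z + -0.0376 = 0;  Δ = 0.1613;  z = -0.1925 or 0.1821 → z<0 root = -0.1925
x = -0.0566, y = 0.0116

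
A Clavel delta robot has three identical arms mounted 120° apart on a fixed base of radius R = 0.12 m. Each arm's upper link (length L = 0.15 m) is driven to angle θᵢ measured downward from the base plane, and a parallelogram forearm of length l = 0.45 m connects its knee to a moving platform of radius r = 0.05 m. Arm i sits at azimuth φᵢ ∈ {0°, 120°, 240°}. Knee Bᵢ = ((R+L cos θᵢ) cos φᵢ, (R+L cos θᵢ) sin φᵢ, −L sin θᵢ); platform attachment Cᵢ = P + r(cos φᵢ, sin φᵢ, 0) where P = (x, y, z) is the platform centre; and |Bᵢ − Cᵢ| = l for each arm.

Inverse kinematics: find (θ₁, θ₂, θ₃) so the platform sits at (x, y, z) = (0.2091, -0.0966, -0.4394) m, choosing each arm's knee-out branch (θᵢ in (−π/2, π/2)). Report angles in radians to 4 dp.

arm 1 (φ=0.0°): x'=0.2091, y'=-0.0966
  A=-0.1391, B=-0.4394, C=(l²−L²−A²−y'²−z²)/(2L)=-0.1392
  θ1 = atan2(B,A) + arccos(C/0.4609) = 0.0002
rotate P by −φ2: (-0.1882, -0.1328, -0.4394)
  e−x'=0.2582;  (l²−L²−(e−x')²−y'²−z²)/2L = -0.3246
  γ=atan2(-0.4394,0.2582)=-1.0395;  ψ=arccos(-0.6369)=2.2612;  θ2=γ+ψ≈1.2217
arm 3 (φ=240.0°): x'=-0.0209, y'=0.2294
  A cos θ + B sin θ = C:  0.0909·cos θ + -0.4394·sin θ = -0.2465
  √(A²+B²)=0.4487;  θ3 = -1.3668+2.1524 ≈ 0.7856

θ₁ = 0.0002, θ₂ = 1.2217, θ₃ = 0.7856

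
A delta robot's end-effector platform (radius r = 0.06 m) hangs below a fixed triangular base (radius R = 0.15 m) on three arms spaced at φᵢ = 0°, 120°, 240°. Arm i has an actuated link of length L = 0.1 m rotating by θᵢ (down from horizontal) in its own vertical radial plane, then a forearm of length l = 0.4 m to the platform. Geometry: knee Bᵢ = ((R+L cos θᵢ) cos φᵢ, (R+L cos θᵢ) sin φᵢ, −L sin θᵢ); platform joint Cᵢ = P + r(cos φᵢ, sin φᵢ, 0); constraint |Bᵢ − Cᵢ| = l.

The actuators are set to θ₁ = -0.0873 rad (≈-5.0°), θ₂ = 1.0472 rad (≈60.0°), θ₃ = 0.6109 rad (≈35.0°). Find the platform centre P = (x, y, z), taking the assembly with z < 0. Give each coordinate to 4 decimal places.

(0.1297, -0.0597, -0.3822)

S1 = (0.1896·cos0.0°, 0.1896·sin0.0°, 0.0087) = (0.1896, 0.0000, 0.0087)
S2 = (0.1400·cos120.0°, 0.1400·sin120.0°, -0.0866) = (-0.0700, 0.1212, -0.0866)
S3 = (0.1719·cos240.0°, 0.1719·sin240.0°, -0.0574) = (-0.0860, -0.1489, -0.0574)
eliminate P² terms by subtracting sphere 1 from 2 and 3
linear system: -0.5192x+0.2425y = -0.0089−-0.1906z; -0.5512x+-0.2978y = -0.0032−-0.1322z
det = 0.2883;  x = 0.0119+-0.3081z,  y = -0.0113+0.1265z
quadratic in z: (1.1109)z²+(0.0892)z+(-0.1282)=0, √Δ=0.7601 → z ∈ {-0.3822, 0.3019}; z = -0.3822 (taking z<0)
x = 0.1297, y = -0.0597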